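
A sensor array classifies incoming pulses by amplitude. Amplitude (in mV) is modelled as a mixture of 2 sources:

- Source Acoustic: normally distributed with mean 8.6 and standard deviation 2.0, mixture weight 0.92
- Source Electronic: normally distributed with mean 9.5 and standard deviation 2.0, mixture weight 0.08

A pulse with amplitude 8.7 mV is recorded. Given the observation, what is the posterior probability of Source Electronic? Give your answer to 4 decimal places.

Posterior ∝ prior × likelihood, so P(k | x) ∝ π_k f_k(x); normalise over all components.
Component likelihoods at x = 8.7 mV:
  p_Acoustic = (1/(2.0·√(2π)))·exp(−(8.7−8.6)²/(2·2.0²)) = 0.199471·exp(-0.00125) = 0.199222
  p_Electronic = (1/(2.0·√(2π)))·exp(−(8.7−9.5)²/(2·2.0²)) = 0.199471·exp(-0.08000) = 0.184135
Multiply by the mixture weights:
  π_Acoustic·p_Acoustic = 0.92 × 0.199222 = 0.183284
  π_Electronic·p_Electronic = 0.08 × 0.184135 = 0.0147308
Sum: 0.183284 + 0.0147308 = 0.198015
P(Source Electronic | 8.7 mV) ≈ 0.0744

0.0744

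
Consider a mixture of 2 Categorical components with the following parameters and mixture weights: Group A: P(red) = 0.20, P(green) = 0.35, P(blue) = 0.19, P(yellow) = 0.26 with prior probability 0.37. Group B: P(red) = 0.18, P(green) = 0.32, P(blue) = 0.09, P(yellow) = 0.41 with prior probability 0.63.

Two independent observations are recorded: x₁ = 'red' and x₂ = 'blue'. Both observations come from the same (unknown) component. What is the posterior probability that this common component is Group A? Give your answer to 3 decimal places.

0.579

By Bayes' theorem, P(k | x) = π_k f_k(x) / Σ_j π_j f_j(x).
Since both observations come from the same component, the likelihood for component k is f_k(x₁)·f_k(x₂).
  f_A = [0.2] × [0.19] = 0.038
  f_B = [0.18] × [0.09] = 0.0162
Multiply by the mixture weights:
  π_A·f_A = 0.37 × 0.038 = 0.01406
  π_B·f_B = 0.63 × 0.0162 = 0.010206
Marginal: 0.01406 + 0.010206 = 0.024266
P(Group A | x₁,x₂) ≈ 0.579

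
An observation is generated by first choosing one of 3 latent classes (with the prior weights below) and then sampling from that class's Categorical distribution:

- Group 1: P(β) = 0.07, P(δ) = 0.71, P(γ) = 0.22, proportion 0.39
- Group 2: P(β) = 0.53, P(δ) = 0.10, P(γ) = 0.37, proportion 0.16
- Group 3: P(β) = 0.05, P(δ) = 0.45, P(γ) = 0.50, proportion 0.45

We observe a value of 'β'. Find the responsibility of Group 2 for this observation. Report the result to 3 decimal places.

Apply Bayes' rule: the posterior for each component is proportional to its prior times its likelihood at x.
Evaluate each component's likelihood at the observed value:
  L_1 = P(β | comp) = 0.07
  L_2 = P(β | comp) = 0.53
  L_3 = P(β | comp) = 0.05
Multiply by the mixture weights:
  P(Z=1)·L_1 = 0.39 × 0.07 = 0.0273
  P(Z=2)·L_2 = 0.16 × 0.53 = 0.0848
  P(Z=3)·L_3 = 0.45 × 0.05 = 0.0225
Evidence: 0.0273 + 0.0848 + 0.0225 = 0.1346
So the posterior for Group 2 is 0.0848 / 0.1346 ≈ 0.630.

0.630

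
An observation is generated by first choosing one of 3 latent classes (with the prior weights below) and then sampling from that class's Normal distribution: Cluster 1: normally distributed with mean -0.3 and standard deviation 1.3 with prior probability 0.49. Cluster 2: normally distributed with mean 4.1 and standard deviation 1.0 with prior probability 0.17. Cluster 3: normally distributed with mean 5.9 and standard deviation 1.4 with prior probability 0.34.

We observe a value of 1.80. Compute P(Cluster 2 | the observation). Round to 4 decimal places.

0.1026

The responsibility of component k is π_k f_k(x) divided by Σ_j π_j f_j(x).
Normal densities:
  p_1 = (1/(1.3·√(2π)))·exp(−(1.80−-0.3)²/(2·1.3²)) = 0.306879·exp(-1.30473) = 0.0832392
  p_2 = (1/(1.0·√(2π)))·exp(−(1.80−4.1)²/(2·1.0²)) = 0.398942·exp(-2.64500) = 0.028327
  p_3 = (1/(1.4·√(2π)))·exp(−(1.80−5.9)²/(2·1.4²)) = 0.284959·exp(-4.28827) = 0.00391212
Unnormalised posteriors:
  π_1·p_1 = 0.49 × 0.0832392 = 0.0407872
  π_2·p_2 = 0.17 × 0.028327 = 0.0048156
  π_3·p_3 = 0.34 × 0.00391212 = 0.00133012
Sum: 0.0407872 + 0.0048156 + 0.00133012 = 0.0469329
Responsibility of Cluster 2: 0.0048156 / 0.0469329 ≈ 0.1026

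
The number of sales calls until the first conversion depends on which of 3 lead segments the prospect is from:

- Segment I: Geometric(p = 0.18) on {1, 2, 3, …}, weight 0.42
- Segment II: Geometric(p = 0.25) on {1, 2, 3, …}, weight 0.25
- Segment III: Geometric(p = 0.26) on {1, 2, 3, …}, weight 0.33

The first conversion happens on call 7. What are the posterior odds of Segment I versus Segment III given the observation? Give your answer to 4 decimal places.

1.6313

Since P(k|x) ∝ π_k f_k(x), the posterior odds are π_i f_i(x) / (π_j f_j(x)).
Component likelihoods at x = 7:
  f_I = 0.18·(1−0.18)^6 = 0.18·0.304007 = 0.0547212
  f_II = 0.25·(1−0.25)^6 = 0.25·0.177979 = 0.0444946
  f_III = 0.26·(1−0.26)^6 = 0.26·0.164206 = 0.0426937
Posterior odds = (π_I·f_I) / (π_III·f_III) = (0.42·0.0547212) / (0.33·0.0426937) = 0.0229829 / 0.0140889 ≈ 1.6313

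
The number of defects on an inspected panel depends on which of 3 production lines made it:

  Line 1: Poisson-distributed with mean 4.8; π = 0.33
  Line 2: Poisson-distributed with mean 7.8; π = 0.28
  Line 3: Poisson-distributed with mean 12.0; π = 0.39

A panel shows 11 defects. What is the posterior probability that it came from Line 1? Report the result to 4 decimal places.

0.0324

Posterior ∝ prior × likelihood, so P(k | x) ∝ w_k f_k(x); normalise over all components.
Poisson probabilities:
  f_1 = 0.00642517
  f_2 = 0.0667403
  f_3 = 0.114368
Weight by the priors:
  w_1·f_1 = 0.33 × 0.00642517 = 0.0021203
  w_2·f_2 = 0.28 × 0.0667403 = 0.0186873
  w_3·f_3 = 0.39 × 0.114368 = 0.0446035
Denominator: 0.0021203 + 0.0186873 + 0.0446035 = 0.0654111
Responsibility of Line 1: 0.0021203 / 0.0654111 ≈ 0.0324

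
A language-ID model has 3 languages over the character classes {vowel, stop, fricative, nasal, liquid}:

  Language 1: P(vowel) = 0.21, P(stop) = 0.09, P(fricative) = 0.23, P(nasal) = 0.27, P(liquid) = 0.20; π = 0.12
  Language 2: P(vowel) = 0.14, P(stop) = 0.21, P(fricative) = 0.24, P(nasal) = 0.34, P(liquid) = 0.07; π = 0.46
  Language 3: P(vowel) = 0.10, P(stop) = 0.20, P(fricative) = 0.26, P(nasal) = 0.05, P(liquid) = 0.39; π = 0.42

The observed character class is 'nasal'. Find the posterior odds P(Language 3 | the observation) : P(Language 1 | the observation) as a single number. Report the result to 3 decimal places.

Only the two components matter; the odds are (π_i f_i(x)) / (π_j f_j(x)).
Component likelihoods at x = 'nasal':
  f_1 = P(nasal | comp) = 0.27
  f_2 = P(nasal | comp) = 0.34
  f_3 = P(nasal | comp) = 0.05
0.021 / 0.0324 ≈ 0.648

0.648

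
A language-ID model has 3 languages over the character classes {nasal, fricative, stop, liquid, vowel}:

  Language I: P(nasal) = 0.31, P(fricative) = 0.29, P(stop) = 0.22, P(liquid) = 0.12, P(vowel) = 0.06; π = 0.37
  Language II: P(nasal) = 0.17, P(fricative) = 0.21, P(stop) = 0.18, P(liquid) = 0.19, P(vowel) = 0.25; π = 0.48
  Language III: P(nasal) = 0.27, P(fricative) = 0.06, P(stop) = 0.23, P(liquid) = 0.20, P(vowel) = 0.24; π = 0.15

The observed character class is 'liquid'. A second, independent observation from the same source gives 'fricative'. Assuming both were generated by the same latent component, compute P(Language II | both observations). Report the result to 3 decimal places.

0.566

The responsibility of component k is π_k f_k(x) divided by Σ_j π_j f_j(x).
Since both observations come from the same component, the likelihood for component k is f_k(x₁)·f_k(x₂).
  L_I = [P(liquid | comp) = 0.12] × [0.29] = 0.0348
  L_II = [P(liquid | comp) = 0.19] × [0.21] = 0.0399
  L_III = [P(liquid | comp) = 0.20] × [0.06] = 0.012
Multiply by the mixture weights:
  π_I·L_I = 0.37 × 0.0348 = 0.012876
  π_II·L_II = 0.48 × 0.0399 = 0.019152
  π_III·L_III = 0.15 × 0.012 = 0.0018
Marginal: 0.012876 + 0.019152 + 0.0018 = 0.033828
So the posterior for Language II is 0.019152 / 0.033828 ≈ 0.566.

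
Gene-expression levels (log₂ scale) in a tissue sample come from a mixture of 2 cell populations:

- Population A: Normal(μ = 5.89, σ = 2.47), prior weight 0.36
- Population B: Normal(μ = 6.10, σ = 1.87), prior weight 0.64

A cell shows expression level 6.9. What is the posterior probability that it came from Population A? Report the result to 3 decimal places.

0.300

By Bayes' theorem, P(k | x) = π_k f_k(x) / Σ_j π_j f_j(x).
Normal densities:
  L_A = 0.148561
  L_B = 0.194682
Unnormalised posteriors:
  π_A·L_A = 0.36 × 0.148561 = 0.053482
  π_B·L_B = 0.64 × 0.194682 = 0.124597
Marginal: 0.053482 + 0.124597 = 0.178079
P(Population A | data) ≈ 0.300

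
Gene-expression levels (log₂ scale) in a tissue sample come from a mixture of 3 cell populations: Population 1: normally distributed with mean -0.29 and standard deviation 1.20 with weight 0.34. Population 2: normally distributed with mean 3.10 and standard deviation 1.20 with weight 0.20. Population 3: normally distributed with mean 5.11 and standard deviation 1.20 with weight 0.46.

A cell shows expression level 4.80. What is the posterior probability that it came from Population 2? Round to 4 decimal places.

0.1415

The responsibility of component k is π_k f_k(x) divided by Σ_j π_j f_j(x).
Evaluate each component's likelihood at the observed value:
  p_1 = (1/(1.20·√(2π)))·exp(−(4.80−-0.29)²/(2·1.20²)) = 0.332452·exp(-8.99587) = 4.11977e-05
  p_2 = (1/(1.20·√(2π)))·exp(−(4.80−3.10)²/(2·1.20²)) = 0.332452·exp(-1.00347) = 0.121878
  p_3 = (1/(1.20·√(2π)))·exp(−(4.80−5.11)²/(2·1.20²)) = 0.332452·exp(-0.03337) = 0.321542
Weight by the priors:
  π_1·p_1 = 0.34 × 4.11977e-05 = 1.40072e-05
  π_2·p_2 = 0.20 × 0.121878 = 0.0243757
  π_3·p_3 = 0.46 × 0.321542 = 0.147909
Evidence: 1.40072e-05 + 0.0243757 + 0.147909 = 0.172299
P(Population 2 | the observation) = 0.0243757 / 0.172299 ≈ 0.1415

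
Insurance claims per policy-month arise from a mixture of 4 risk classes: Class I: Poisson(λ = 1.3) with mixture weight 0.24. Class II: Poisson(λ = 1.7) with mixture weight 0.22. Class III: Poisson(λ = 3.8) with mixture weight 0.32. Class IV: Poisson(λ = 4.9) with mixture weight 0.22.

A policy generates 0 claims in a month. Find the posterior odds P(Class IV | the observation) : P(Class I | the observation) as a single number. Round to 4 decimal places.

0.0250

Since P(k|x) ∝ w_k f_k(x), the posterior odds are w_i f_i(x) / (w_j f_j(x)).
Evaluate each component's likelihood at the observed value:
  L_I = 0.272532
  L_II = 0.182684
  L_III = 0.0223708
  L_IV = 0.00744658
Posterior odds = (w_IV·L_IV) / (w_I·L_I) = (0.22·0.00744658) / (0.24·0.272532) = 0.00163825 / 0.0654076 ≈ 0.0250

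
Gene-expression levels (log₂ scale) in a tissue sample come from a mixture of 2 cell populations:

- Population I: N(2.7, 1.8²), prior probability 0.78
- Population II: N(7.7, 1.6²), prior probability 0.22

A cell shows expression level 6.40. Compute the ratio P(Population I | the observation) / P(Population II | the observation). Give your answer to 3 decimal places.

0.530

Since P(k|x) ∝ π_k f_k(x), the posterior odds are π_i f_i(x) / (π_j f_j(x)).
Component likelihoods at x = 6.40:
  L_I = 0.0267993
  L_II = 0.179242
Odds = (0.78/0.22) × (0.0267993/0.179242) = 3.54545 × 0.149515 ≈ 0.530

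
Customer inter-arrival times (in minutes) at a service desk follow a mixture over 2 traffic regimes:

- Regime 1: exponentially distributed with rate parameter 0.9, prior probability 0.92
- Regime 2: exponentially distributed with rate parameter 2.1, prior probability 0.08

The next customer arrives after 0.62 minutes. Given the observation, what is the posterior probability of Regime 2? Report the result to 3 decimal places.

Apply Bayes' rule: the posterior for each component is proportional to its prior times its likelihood at x.
Evaluate each component's likelihood at the observed value:
  f_1 = 0.515117
  f_2 = 0.571173
Prior × likelihood for each component:
  π_1·f_1 = 0.92 × 0.515117 = 0.473908
  π_2·f_2 = 0.08 × 0.571173 = 0.0456939
Evidence: 0.473908 + 0.0456939 = 0.519602
P(Regime 2 | the observation) ≈ 0.088

0.088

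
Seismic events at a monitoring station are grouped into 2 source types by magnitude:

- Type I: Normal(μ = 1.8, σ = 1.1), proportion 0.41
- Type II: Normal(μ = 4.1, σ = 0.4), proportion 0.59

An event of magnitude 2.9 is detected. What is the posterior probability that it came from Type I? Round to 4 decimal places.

0.9324

Apply Bayes' rule: the posterior for each component is proportional to its prior times its likelihood at x.
Normal densities:
  f_I = 0.219973
  f_II = 0.0110796
Prior × likelihood for each component:
  π_I·f_I = 0.41 × 0.219973 = 0.0901891
  π_II·f_II = 0.59 × 0.0110796 = 0.00653698
Evidence: 0.0901891 + 0.00653698 = 0.0967261
So the posterior for Type I is 0.0901891 / 0.0967261 ≈ 0.9324.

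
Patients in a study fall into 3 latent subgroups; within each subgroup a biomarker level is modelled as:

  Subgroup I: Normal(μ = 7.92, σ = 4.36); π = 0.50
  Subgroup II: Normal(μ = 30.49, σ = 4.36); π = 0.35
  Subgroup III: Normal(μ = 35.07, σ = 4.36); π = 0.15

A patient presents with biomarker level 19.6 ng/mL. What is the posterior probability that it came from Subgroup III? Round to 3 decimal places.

The responsibility of component k is π_k f_k(x) divided by Σ_j π_j f_j(x).
Normal densities:
  f_I = 0.00252968
  f_II = 0.00404336
  f_III = 0.000168909
Multiply by the mixture weights:
  π_I·f_I = 0.50 × 0.00252968 = 0.00126484
  π_II·f_II = 0.35 × 0.00404336 = 0.00141518
  π_III·f_III = 0.15 × 0.000168909 = 2.53364e-05
Evidence: 0.00126484 + 0.00141518 + 2.53364e-05 = 0.00270535
So the posterior for Subgroup III is 2.53364e-05 / 0.00270535 ≈ 0.009.

0.009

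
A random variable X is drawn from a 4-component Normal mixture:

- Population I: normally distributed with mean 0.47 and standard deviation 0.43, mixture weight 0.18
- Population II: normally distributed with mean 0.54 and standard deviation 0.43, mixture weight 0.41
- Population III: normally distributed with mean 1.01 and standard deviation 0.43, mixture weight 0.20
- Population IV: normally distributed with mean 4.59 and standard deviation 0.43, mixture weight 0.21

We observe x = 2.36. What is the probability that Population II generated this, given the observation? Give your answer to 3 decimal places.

0.035

By Bayes' theorem, P(k | x) = P(Z=k) f_k(x) / Σ_j P(Z=j) f_j(x).
Evaluate each component's likelihood at the observed value:
  f_I = (1/(0.43·√(2π)))·exp(−(2.36−0.47)²/(2·0.43²)) = 0.927773·exp(-9.65955) = 5.92044e-05
  f_II = (1/(0.43·√(2π)))·exp(−(2.36−0.54)²/(2·0.43²)) = 0.927773·exp(-8.95727) = 0.000119494
  f_III = (1/(0.43·√(2π)))·exp(−(2.36−1.01)²/(2·0.43²)) = 0.927773·exp(-4.92834) = 0.00671569
  f_IV = (1/(0.43·√(2π)))·exp(−(2.36−4.59)²/(2·0.43²)) = 0.927773·exp(-13.44754) = 1.34045e-06
Multiply by the mixture weights:
  P(Z=I)·f_I = 0.18 × 5.92044e-05 = 1.06568e-05
  P(Z=II)·f_II = 0.41 × 0.000119494 = 4.89926e-05
  P(Z=III)·f_III = 0.20 × 0.00671569 = 0.00134314
  P(Z=IV)·f_IV = 0.21 × 1.34045e-06 = 2.81494e-07
Denominator: 1.06568e-05 + 4.89926e-05 + 0.00134314 + 2.81494e-07 = 0.00140307
P(Population II | x) = 4.89926e-05 / 0.00140307 ≈ 0.035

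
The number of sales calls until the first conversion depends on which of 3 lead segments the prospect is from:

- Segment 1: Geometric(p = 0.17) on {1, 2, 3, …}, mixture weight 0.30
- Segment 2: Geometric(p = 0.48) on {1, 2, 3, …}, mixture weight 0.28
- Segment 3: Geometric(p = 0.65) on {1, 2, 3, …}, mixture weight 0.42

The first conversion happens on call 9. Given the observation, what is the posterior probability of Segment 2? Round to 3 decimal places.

0.059

Apply Bayes' rule: the posterior for each component is proportional to its prior times its likelihood at x.
Geometric probabilities:
  f_1 = 0.038289
  f_2 = 0.00256607
  f_3 = 0.000146372
Weight by the priors:
  π_1·f_1 = 0.30 × 0.038289 = 0.0114867
  π_2·f_2 = 0.28 × 0.00256607 = 0.000718499
  π_3·f_3 = 0.42 × 0.000146372 = 6.14762e-05
Marginal: 0.0114867 + 0.000718499 + 6.14762e-05 = 0.0122667
Responsibility of Segment 2: 0.000718499 / 0.0122667 ≈ 0.059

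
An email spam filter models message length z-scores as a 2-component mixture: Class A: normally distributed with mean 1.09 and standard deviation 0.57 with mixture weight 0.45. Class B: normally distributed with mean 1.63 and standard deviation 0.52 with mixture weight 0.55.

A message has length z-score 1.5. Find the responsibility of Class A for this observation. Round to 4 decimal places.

By Bayes' theorem, P(k | x) = P(Z=k) f_k(x) / Σ_j P(Z=j) f_j(x).
Component likelihoods at x = 1.5:
  L_A = 0.540363
  L_B = 0.743593
Weight by the priors:
  P(Z=A)·L_A = 0.45 × 0.540363 = 0.243163
  P(Z=B)·L_B = 0.55 × 0.743593 = 0.408976
Sum: 0.243163 + 0.408976 = 0.652139
P(Class A | the observation) = 0.243163 / 0.652139 ≈ 0.3729

0.3729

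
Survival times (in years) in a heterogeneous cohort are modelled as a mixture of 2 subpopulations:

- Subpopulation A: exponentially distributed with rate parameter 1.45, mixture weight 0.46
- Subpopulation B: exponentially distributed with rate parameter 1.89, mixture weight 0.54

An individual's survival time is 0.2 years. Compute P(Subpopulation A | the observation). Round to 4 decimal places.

By Bayes' theorem, P(k | x) = w_k f_k(x) / Σ_j w_j f_j(x).
Evaluate each component's likelihood at the observed value:
  p_A = 1.08498
  p_B = 1.29509
Unnormalised posteriors:
  w_A·p_A = 0.46 × 1.08498 = 0.499092
  w_B·p_B = 0.54 × 1.29509 = 0.699346
Sum: 0.499092 + 0.699346 = 1.19844
So the posterior for Subpopulation A is 0.499092 / 1.19844 ≈ 0.4165.

0.4165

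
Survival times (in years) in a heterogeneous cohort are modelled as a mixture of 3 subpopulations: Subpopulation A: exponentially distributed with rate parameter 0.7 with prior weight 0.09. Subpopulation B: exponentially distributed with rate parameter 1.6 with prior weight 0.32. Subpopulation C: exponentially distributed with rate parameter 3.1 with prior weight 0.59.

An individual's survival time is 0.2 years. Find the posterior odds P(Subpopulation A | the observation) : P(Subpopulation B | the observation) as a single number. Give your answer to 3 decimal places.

0.147

Posterior odds = (w_i f_i(x)) / (w_j f_j(x)); the normalising sum cancels.
Exponential densities:
  L_A = 0.7·e^(−0.7·0.2) = 0.7·e^(−0.1400) = 0.608551
  L_B = 1.6·e^(−1.6·0.2) = 1.6·e^(−0.3200) = 1.16184
  L_C = 3.1·e^(−3.1·0.2) = 3.1·e^(−0.6200) = 1.66763
Posterior odds = (w_A·L_A) / (w_B·L_B) = (0.09·0.608551) / (0.32·1.16184) = 0.0547696 / 0.371788 ≈ 0.147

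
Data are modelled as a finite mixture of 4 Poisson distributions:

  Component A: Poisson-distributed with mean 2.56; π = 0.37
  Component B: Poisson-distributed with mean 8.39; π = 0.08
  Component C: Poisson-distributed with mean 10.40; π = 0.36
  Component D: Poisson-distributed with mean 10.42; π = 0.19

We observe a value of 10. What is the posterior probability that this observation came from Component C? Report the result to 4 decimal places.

The responsibility of component k is π_k f_k(x) divided by Σ_j π_j f_j(x).
Evaluate each component's likelihood at the observed value:
  f_A = 0.000257539
  f_B = 0.108175
  f_C = 0.124139
  f_D = 0.124041
Prior × likelihood for each component:
  π_A·f_A = 0.37 × 0.000257539 = 9.52894e-05
  π_B·f_B = 0.08 × 0.108175 = 0.00865398
  π_C·f_C = 0.36 × 0.124139 = 0.04469
  π_D·f_D = 0.19 × 0.124041 = 0.0235678
Evidence: 9.52894e-05 + 0.00865398 + 0.04469 + 0.0235678 = 0.0770071
P(Component C | 10) = 0.04469 / 0.0770071 ≈ 0.5803

0.5803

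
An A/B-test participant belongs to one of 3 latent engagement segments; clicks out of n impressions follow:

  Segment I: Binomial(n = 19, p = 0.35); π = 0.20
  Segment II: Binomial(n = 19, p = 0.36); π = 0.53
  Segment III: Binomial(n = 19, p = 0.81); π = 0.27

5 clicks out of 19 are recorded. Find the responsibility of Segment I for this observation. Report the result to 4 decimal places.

The responsibility of component k is P(Z=k) f_k(x) divided by Σ_j P(Z=j) f_j(x).
Evaluate each component's likelihood at the observed value:
  f_I = 0.146768
  f_II = 0.135999
  f_III = 3.23952e-07
Prior × likelihood for each component:
  P(Z=I)·f_I = 0.20 × 0.146768 = 0.0293537
  P(Z=II)·f_II = 0.53 × 0.135999 = 0.0720797
  P(Z=III)·f_III = 0.27 × 3.23952e-07 = 8.7467e-08
Evidence: 0.0293537 + 0.0720797 + 8.7467e-08 = 0.101433
So the posterior for Segment I is 0.0293537 / 0.101433 ≈ 0.2894.

0.2894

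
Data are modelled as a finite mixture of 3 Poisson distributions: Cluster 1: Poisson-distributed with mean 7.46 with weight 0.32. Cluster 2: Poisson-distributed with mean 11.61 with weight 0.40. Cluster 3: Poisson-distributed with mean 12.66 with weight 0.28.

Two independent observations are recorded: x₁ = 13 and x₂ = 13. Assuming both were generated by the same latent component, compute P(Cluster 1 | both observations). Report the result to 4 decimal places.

0.0177

Posterior ∝ prior × likelihood, so P(k | x) ∝ w_k f_k(x); normalise over all components.
Since both observations come from the same component, the likelihood for component k is f_k(x₁)·f_k(x₂).
  L_1 = [e^(−7.46)·7.46^13/13! = 0.0204874] × [0.0204874] = 0.000419735
  L_2 = [e^(−11.61)·11.61^13/13! = 0.10148] × [0.10148] = 0.0102981
  L_3 = [e^(−12.66)·12.66^13/13! = 0.109443] × [0.109443] = 0.0119779
Multiply by the mixture weights:
  w_1·L_1 = 0.32 × 0.000419735 = 0.000134315
  w_2·L_2 = 0.40 × 0.0102981 = 0.00411926
  w_3·L_3 = 0.28 × 0.0119779 = 0.0033538
Evidence: 0.000134315 + 0.00411926 + 0.0033538 = 0.00760738
P(Cluster 1 | data) ≈ 0.0177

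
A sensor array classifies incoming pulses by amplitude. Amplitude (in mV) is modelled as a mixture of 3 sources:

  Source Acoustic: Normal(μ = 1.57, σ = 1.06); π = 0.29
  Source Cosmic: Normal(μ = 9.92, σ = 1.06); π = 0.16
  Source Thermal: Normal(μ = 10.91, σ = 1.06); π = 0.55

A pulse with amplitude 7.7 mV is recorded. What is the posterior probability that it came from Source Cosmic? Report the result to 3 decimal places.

0.761

The responsibility of component k is w_k f_k(x) divided by Σ_j w_j f_j(x).
Normal densities:
  L_Acoustic = 2.05818e-08
  L_Cosmic = 0.0419895
  L_Thermal = 0.00383911
Weight by the priors:
  w_Acoustic·L_Acoustic = 0.29 × 2.05818e-08 = 5.96871e-09
  w_Cosmic·L_Cosmic = 0.16 × 0.0419895 = 0.00671831
  w_Thermal·L_Thermal = 0.55 × 0.00383911 = 0.00211151
Normaliser: 5.96871e-09 + 0.00671831 + 0.00211151 = 0.00882983
P(Source Cosmic | x) = 0.00671831 / 0.00882983 ≈ 0.761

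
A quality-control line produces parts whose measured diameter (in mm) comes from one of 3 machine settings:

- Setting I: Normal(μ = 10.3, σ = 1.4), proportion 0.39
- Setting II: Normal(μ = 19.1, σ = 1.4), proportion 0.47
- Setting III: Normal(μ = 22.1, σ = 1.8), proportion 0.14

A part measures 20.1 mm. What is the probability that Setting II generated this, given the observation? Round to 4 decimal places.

0.8611

Apply Bayes' rule: the posterior for each component is proportional to its prior times its likelihood at x.
Component likelihoods at x = 20.1 mm:
  L_I = 6.5248e-12
  L_II = 0.220797
  L_III = 0.119551
Weight by the priors:
  π_I·L_I = 0.39 × 6.5248e-12 = 2.54467e-12
  π_II·L_II = 0.47 × 0.220797 = 0.103774
  π_III·L_III = 0.14 × 0.119551 = 0.0167372
Evidence: 2.54467e-12 + 0.103774 + 0.0167372 = 0.120512
So the posterior for Setting II is 0.103774 / 0.120512 ≈ 0.8611.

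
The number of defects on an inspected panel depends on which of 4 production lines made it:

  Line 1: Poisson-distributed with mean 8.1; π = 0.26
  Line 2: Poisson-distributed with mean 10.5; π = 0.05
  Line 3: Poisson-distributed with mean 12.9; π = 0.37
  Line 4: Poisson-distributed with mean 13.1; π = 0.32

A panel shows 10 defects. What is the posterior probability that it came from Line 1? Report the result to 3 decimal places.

0.287

Posterior ∝ prior × likelihood, so P(k | x) ∝ π_k f_k(x); normalise over all components.
Evaluate each component's likelihood at the observed value:
  p_1 = e^(−8.1)·8.1^10/10! = 0.101696
  p_2 = e^(−10.5)·10.5^10/10! = 0.123606
  p_3 = e^(−12.9)·12.9^10/10! = 0.0878487
  p_4 = e^(−13.1)·13.1^10/10! = 0.0838865
Multiply by the mixture weights:
  π_1·p_1 = 0.26 × 0.101696 = 0.0264408
  π_2·p_2 = 0.05 × 0.123606 = 0.00618028
  π_3·p_3 = 0.37 × 0.0878487 = 0.032504
  π_4·p_4 = 0.32 × 0.0838865 = 0.0268437
Sum: 0.0264408 + 0.00618028 + 0.032504 + 0.0268437 = 0.0919688
Responsibility of Line 1: 0.0264408 / 0.0919688 ≈ 0.287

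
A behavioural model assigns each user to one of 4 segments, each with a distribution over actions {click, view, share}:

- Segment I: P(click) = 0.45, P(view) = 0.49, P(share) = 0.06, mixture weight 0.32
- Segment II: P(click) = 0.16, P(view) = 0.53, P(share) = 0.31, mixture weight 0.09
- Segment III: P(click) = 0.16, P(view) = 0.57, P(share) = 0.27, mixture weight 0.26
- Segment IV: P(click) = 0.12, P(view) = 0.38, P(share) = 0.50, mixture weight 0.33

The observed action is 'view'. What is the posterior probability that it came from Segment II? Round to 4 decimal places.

0.0998

By Bayes' theorem, P(k | x) = π_k f_k(x) / Σ_j π_j f_j(x).
Component likelihoods at x = 'view':
  L_I = 0.49
  L_II = 0.53
  L_III = 0.57
  L_IV = 0.38
Unnormalised posteriors:
  π_I·L_I = 0.32 × 0.49 = 0.1568
  π_II·L_II = 0.09 × 0.53 = 0.0477
  π_III·L_III = 0.26 × 0.57 = 0.1482
  π_IV·L_IV = 0.33 × 0.38 = 0.1254
Sum: 0.1568 + 0.0477 + 0.1482 + 0.1254 = 0.4781
P(Segment II | x) = 0.0477 / 0.4781 ≈ 0.0998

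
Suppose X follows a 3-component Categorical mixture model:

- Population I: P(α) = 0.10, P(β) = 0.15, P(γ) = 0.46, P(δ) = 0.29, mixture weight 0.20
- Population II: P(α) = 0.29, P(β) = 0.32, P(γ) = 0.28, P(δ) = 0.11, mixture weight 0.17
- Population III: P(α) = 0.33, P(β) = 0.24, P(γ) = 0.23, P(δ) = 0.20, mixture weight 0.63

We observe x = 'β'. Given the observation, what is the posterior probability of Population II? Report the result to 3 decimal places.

0.231

By Bayes' theorem, P(k | x) = π_k f_k(x) / Σ_j π_j f_j(x).
Component likelihoods at x = 'β':
  p_I = 0.15
  p_II = 0.32
  p_III = 0.24
Unnormalised posteriors:
  π_I·p_I = 0.20 × 0.15 = 0.03
  π_II·p_II = 0.17 × 0.32 = 0.0544
  π_III·p_III = 0.63 × 0.24 = 0.1512
Sum: 0.03 + 0.0544 + 0.1512 = 0.2356
P(Population II | the observation) ≈ 0.231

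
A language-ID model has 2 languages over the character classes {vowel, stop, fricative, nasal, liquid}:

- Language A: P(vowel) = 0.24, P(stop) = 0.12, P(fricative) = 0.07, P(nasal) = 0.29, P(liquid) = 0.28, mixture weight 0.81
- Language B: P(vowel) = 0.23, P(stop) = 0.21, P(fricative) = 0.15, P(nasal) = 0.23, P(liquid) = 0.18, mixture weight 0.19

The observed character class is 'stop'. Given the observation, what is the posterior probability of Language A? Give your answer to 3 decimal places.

0.709

P(component k | x) = π_k·f_k(x) / marginal(x), where marginal(x) = Σ_j π_j·f_j(x).
Categorical probabilities:
  p_A = 0.12
  p_B = 0.21
Multiply by the mixture weights:
  π_A·p_A = 0.81 × 0.12 = 0.0972
  π_B·p_B = 0.19 × 0.21 = 0.0399
Evidence: 0.0972 + 0.0399 = 0.1371
Responsibility of Language A: 0.0972 / 0.1371 ≈ 0.709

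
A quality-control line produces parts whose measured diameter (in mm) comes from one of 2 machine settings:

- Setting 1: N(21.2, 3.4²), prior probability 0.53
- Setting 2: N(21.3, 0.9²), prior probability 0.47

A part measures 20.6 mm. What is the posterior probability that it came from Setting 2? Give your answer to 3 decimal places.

0.715

By Bayes' theorem, P(k | x) = π_k f_k(x) / Σ_j π_j f_j(x).
Evaluate each component's likelihood at the observed value:
  f_1 = (1/(3.4·√(2π)))·exp(−(20.6−21.2)²/(2·3.4²)) = 0.117336·exp(-0.01557) = 0.115523
  f_2 = (1/(0.9·√(2π)))·exp(−(20.6−21.3)²/(2·0.9²)) = 0.443269·exp(-0.30247) = 0.327572
Multiply by the mixture weights:
  π_1·f_1 = 0.53 × 0.115523 = 0.0612272
  π_2·f_2 = 0.47 × 0.327572 = 0.153959
Denominator: 0.0612272 + 0.153959 = 0.215186
P(Setting 2 | the observation) = 0.153959 / 0.215186 ≈ 0.715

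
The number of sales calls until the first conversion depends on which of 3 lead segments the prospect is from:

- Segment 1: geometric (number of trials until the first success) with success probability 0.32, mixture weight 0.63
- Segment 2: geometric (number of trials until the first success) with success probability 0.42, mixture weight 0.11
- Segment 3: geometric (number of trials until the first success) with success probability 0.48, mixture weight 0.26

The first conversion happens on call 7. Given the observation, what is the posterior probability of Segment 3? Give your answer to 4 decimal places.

The responsibility of component k is P(Z=k) f_k(x) divided by Σ_j P(Z=j) f_j(x).
Component likelihoods at x = 7:
  f_1 = 0.0316376
  f_2 = 0.0159889
  f_3 = 0.00948989
Prior × likelihood for each component:
  P(Z=1)·f_1 = 0.63 × 0.0316376 = 0.0199317
  P(Z=2)·f_2 = 0.11 × 0.0159889 = 0.00175877
  P(Z=3)·f_3 = 0.26 × 0.00948989 = 0.00246737
Sum: 0.0199317 + 0.00175877 + 0.00246737 = 0.0241578
P(Segment 3 | data) ≈ 0.1021

0.1021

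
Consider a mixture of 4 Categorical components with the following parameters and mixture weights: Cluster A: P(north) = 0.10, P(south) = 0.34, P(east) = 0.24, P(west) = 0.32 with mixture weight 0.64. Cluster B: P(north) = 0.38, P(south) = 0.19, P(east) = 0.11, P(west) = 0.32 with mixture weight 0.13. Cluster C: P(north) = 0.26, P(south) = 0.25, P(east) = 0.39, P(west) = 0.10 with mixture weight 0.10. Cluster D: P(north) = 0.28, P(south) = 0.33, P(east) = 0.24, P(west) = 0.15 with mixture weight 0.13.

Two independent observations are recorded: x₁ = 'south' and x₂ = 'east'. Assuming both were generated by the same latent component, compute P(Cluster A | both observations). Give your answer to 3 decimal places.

0.696

By Bayes' theorem, P(k | x) = P(Z=k) f_k(x) / Σ_j P(Z=j) f_j(x).
Since both observations come from the same component, the likelihood for component k is f_k(x₁)·f_k(x₂).
  L_A = [0.34] × [0.24] = 0.0816
  L_B = [0.19] × [0.11] = 0.0209
  L_C = [0.25] × [0.39] = 0.0975
  L_D = [0.33] × [0.24] = 0.0792
Prior × likelihood for each component:
  P(Z=A)·L_A = 0.64 × 0.0816 = 0.052224
  P(Z=B)·L_B = 0.13 × 0.0209 = 0.002717
  P(Z=C)·L_C = 0.10 × 0.0975 = 0.00975
  P(Z=D)·L_D = 0.13 × 0.0792 = 0.010296
Marginal: 0.052224 + 0.002717 + 0.00975 + 0.010296 = 0.074987
P(Cluster A | x₁,x₂) = 0.052224 / 0.074987 ≈ 0.696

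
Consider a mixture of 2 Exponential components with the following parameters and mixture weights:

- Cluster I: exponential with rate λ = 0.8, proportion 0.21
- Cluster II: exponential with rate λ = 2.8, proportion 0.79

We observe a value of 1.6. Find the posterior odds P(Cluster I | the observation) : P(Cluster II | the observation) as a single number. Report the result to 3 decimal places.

1.863

The posterior odds equal the prior odds times the likelihood ratio: (π_i/π_j)·(f_i(x)/f_j(x)).
Exponential densities:
  f_I = 0.8·e^(−0.8·1.6) = 0.8·e^(−1.2800) = 0.22243
  f_II = 2.8·e^(−2.8·1.6) = 2.8·e^(−4.4800) = 0.0317336
0.0467103 / 0.0250695 ≈ 1.863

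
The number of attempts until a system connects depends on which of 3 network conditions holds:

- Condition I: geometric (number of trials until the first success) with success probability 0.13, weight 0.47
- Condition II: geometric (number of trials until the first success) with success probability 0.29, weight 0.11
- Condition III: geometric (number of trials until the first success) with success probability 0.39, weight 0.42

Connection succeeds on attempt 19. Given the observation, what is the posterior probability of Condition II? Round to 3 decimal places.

The responsibility of component k is P(Z=k) f_k(x) divided by Σ_j P(Z=j) f_j(x).
Geometric probabilities:
  p_I = 0.0105996
  p_II = 0.000609605
  p_III = 5.33337e-05
Unnormalised posteriors:
  P(Z=I)·p_I = 0.47 × 0.0105996 = 0.00498182
  P(Z=II)·p_II = 0.11 × 0.000609605 = 6.70565e-05
  P(Z=III)·p_III = 0.42 × 5.33337e-05 = 2.24002e-05
Normaliser: 0.00498182 + 6.70565e-05 + 2.24002e-05 = 0.00507127
So the posterior for Condition II is 6.70565e-05 / 0.00507127 ≈ 0.013.

0.013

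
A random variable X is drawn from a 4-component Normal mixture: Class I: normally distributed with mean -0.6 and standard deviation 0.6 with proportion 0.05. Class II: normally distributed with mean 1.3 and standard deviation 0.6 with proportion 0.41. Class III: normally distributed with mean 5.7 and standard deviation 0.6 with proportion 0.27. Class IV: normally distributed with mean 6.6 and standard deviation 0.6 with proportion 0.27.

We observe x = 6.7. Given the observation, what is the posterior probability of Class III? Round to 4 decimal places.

Posterior ∝ prior × likelihood, so P(k | x) ∝ P(Z=k) f_k(x); normalise over all components.
Evaluate each component's likelihood at the observed value:
  p_I = 4.77458e-33
  p_II = 1.7133e-18
  p_III = 0.165795
  p_IV = 0.655733
Unnormalised posteriors:
  P(Z=I)·p_I = 0.05 × 4.77458e-33 = 2.38729e-34
  P(Z=II)·p_II = 0.41 × 1.7133e-18 = 7.02451e-19
  P(Z=III)·p_III = 0.27 × 0.165795 = 0.0447647
  P(Z=IV)·p_IV = 0.27 × 0.655733 = 0.177048
Evidence: 2.38729e-34 + 7.02451e-19 + 0.0447647 + 0.177048 = 0.221813
So the posterior for Class III is 0.0447647 / 0.221813 ≈ 0.2018.

0.2018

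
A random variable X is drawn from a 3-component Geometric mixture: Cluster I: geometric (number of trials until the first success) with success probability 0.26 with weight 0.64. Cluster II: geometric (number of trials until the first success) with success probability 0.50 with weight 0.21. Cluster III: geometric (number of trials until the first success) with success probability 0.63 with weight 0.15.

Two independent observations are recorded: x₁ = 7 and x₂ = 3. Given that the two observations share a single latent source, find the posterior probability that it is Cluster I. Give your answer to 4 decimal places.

0.9451

Apply Bayes' rule: the posterior for each component is proportional to its prior times its likelihood at x.
Since both observations come from the same component, the likelihood for component k is f_k(x₁)·f_k(x₂).
  p_I = [0.0426937] × [0.142376] = 0.00607856
  p_II = [0.0078125] × [0.125] = 0.000976562
  p_III = [0.00161641] × [0.086247] = 0.00013941
Unnormalised posteriors:
  π_I·p_I = 0.64 × 0.00607856 = 0.00389028
  π_II·p_II = 0.21 × 0.000976562 = 0.000205078
  π_III·p_III = 0.15 × 0.00013941 = 2.09115e-05
Denominator: 0.00389028 + 0.000205078 + 2.09115e-05 = 0.00411627
Responsibility of Cluster I: 0.00389028 / 0.00411627 ≈ 0.9451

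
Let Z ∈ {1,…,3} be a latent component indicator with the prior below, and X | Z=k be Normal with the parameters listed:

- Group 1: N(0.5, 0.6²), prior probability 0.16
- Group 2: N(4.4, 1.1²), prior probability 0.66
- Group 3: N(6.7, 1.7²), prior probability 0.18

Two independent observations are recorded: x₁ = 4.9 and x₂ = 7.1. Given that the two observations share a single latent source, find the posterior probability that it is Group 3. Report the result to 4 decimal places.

0.5884

The responsibility of component k is w_k f_k(x) divided by Σ_j w_j f_j(x).
Since both observations come from the same component, the likelihood for component k is f_k(x₁)·f_k(x₂).
  L_1 = [(1/(0.6·√(2π)))·exp(−(4.9−0.5)²/(2·0.6²)) = 0.664904·exp(-26.88889) = 1.39657e-12] × [3.53137e-27] = 4.9318e-39
  L_2 = [(1/(1.1·√(2π)))·exp(−(4.9−4.4)²/(2·1.1²)) = 0.362675·exp(-0.10331) = 0.327079] × [0.0178341] = 0.00583314
  L_3 = [(1/(1.7·√(2π)))·exp(−(4.9−6.7)²/(2·1.7²)) = 0.234672·exp(-0.56055) = 0.133973] × [0.228265] = 0.0305812
Prior × likelihood for each component:
  w_1·L_1 = 0.16 × 4.9318e-39 = 7.89088e-40
  w_2·L_2 = 0.66 × 0.00583314 = 0.00384987
  w_3·L_3 = 0.18 × 0.0305812 = 0.00550462
Denominator: 7.89088e-40 + 0.00384987 + 0.00550462 = 0.00935449
P(Group 3 | x) ≈ 0.5884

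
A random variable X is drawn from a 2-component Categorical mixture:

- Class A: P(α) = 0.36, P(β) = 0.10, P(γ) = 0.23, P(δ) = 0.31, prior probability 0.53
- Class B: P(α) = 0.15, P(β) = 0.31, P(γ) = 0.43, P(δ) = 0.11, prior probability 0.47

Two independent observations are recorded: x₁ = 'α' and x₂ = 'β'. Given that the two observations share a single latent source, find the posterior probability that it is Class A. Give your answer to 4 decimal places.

0.4661

The responsibility of component k is P(Z=k) f_k(x) divided by Σ_j P(Z=j) f_j(x).
Since both observations come from the same component, the likelihood for component k is f_k(x₁)·f_k(x₂).
  f_A = [P(α | comp) = 0.36] × [0.1] = 0.036
  f_B = [P(α | comp) = 0.15] × [0.31] = 0.0465
Prior × likelihood for each component:
  P(Z=A)·f_A = 0.53 × 0.036 = 0.01908
  P(Z=B)·f_B = 0.47 × 0.0465 = 0.021855
Marginal: 0.01908 + 0.021855 = 0.040935
Responsibility of Class A: 0.01908 / 0.040935 ≈ 0.4661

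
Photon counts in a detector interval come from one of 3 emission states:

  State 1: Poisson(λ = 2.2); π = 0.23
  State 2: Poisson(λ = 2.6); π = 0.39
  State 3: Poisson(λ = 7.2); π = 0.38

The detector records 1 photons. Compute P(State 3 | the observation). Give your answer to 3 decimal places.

0.015

P(component k | x) = π_k·f_k(x) / marginal(x), where marginal(x) = Σ_j π_j·f_j(x).
Poisson probabilities:
  p_1 = 0.243767
  p_2 = 0.193111
  p_3 = 0.00537542
Multiply by the mixture weights:
  π_1·p_1 = 0.23 × 0.243767 = 0.0560664
  π_2·p_2 = 0.39 × 0.193111 = 0.0753134
  π_3·p_3 = 0.38 × 0.00537542 = 0.00204266
Marginal: 0.0560664 + 0.0753134 + 0.00204266 = 0.133422
Responsibility of State 3: 0.00204266 / 0.133422 ≈ 0.015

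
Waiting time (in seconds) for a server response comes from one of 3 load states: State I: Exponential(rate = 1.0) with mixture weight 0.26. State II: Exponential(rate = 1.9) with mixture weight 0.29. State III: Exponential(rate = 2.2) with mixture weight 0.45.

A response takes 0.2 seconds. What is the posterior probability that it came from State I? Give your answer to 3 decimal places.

0.173

Apply Bayes' rule: the posterior for each component is proportional to its prior times its likelihood at x.
Exponential densities:
  L_I = 0.818731
  L_II = 1.29934
  L_III = 1.41688
Prior × likelihood for each component:
  π_I·L_I = 0.26 × 0.818731 = 0.21287
  π_II·L_II = 0.29 × 1.29934 = 0.376808
  π_III·L_III = 0.45 × 1.41688 = 0.637596
Sum: 0.21287 + 0.376808 + 0.637596 = 1.22727
P(State I | 0.2 seconds) = 0.21287 / 1.22727 ≈ 0.173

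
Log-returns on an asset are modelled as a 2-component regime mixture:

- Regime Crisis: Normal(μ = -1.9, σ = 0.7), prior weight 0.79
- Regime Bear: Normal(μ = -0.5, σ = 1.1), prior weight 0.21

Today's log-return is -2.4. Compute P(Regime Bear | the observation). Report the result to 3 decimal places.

0.047

Apply Bayes' rule: the posterior for each component is proportional to its prior times its likelihood at x.
Component likelihoods at x = -2.4:
  p_Crisis = 0.441593
  p_Bear = 0.0815952
Multiply by the mixture weights:
  π_Crisis·p_Crisis = 0.79 × 0.441593 = 0.348859
  π_Bear·p_Bear = 0.21 × 0.0815952 = 0.017135
Sum: 0.348859 + 0.017135 = 0.365994
P(Regime Bear | -2.4) ≈ 0.047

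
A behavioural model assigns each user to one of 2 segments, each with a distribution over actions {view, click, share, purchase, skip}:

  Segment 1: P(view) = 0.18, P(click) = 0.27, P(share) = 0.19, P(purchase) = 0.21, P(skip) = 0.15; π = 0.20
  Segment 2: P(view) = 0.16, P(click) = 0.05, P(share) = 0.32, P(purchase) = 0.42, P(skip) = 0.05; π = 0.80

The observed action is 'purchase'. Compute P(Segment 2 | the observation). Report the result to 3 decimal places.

Posterior ∝ prior × likelihood, so P(k | x) ∝ π_k f_k(x); normalise over all components.
Evaluate each component's likelihood at the observed value:
  L_1 = P(purchase | comp) = 0.21
  L_2 = P(purchase | comp) = 0.42
Multiply by the mixture weights:
  π_1·L_1 = 0.20 × 0.21 = 0.042
  π_2·L_2 = 0.80 × 0.42 = 0.336
Marginal: 0.042 + 0.336 = 0.378
P(Segment 2 | data) = 0.336 / 0.378 ≈ 0.889

0.889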